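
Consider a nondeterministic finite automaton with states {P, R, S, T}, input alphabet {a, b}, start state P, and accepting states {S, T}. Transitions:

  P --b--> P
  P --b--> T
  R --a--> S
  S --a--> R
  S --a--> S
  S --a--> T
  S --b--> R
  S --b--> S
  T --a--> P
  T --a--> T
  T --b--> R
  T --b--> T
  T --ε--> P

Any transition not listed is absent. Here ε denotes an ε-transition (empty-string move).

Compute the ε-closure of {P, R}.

{P, R}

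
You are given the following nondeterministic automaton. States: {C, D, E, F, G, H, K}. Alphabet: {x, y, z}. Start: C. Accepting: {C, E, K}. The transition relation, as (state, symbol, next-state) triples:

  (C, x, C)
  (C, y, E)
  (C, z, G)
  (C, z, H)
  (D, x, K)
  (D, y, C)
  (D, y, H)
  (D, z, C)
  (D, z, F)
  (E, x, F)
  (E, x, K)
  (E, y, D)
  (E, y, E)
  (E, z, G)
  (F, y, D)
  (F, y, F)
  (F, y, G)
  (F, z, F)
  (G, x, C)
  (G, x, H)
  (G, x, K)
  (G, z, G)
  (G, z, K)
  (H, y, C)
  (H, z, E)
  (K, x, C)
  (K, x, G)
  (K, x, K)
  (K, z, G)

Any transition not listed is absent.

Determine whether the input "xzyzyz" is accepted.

Start in {C}.
Read 'x': C→{C}; now {C}.
Read 'z': C→{G, H}; now {G, H}.
Read 'y': G→∅, H→{C}; now {C}.
Read 'z': C→{G, H}; now {G, H}.
Read 'y': G→∅, H→{C}; now {C}.
Read 'z': C→{G, H}; now {G, H}.
The final set {G, H} contains no accepting state.

No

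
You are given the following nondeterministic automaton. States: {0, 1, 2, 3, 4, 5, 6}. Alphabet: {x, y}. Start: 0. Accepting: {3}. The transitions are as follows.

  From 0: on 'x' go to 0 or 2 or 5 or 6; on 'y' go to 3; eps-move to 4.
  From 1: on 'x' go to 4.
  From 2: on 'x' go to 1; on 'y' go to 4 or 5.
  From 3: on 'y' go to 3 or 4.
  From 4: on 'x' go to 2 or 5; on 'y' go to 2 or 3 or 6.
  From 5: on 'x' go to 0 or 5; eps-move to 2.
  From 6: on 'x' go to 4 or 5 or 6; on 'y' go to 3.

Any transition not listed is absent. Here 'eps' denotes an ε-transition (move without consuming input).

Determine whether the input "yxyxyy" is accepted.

Start: ε-closure({0}) = {0, 4}.
Read 'y': 0→{3}, 4→{2, 3, 6}; now {2, 3, 6}.
Read 'x': 2→{1}, 3→∅, 6→{4, 5, 6}; union {1, 4, 5, 6}; ε-closure = {1, 2, 4, 5, 6}.
Read 'y': 1→∅, 2→{4, 5}, 4→{2, 3, 6}, 5→∅, 6→{3}; now {2, 3, 4, 5, 6}.
Read 'x': 2→{1}, 3→∅, 4→{2, 5}, 5→{0, 5}, 6→{4, 5, 6}; now {0, 1, 2, 4, 5, 6}.
Read 'y': 0→{3}, 1→∅, 2→{4, 5}, 4→{2, 3, 6}, 5→∅, 6→{3}; now {2, 3, 4, 5, 6}.
Read 'y': 2→{4, 5}, 3→{3, 4}, 4→{2, 3, 6}, 5→∅, 6→{3}; now {2, 3, 4, 5, 6}.
The final set {2, 3, 4, 5, 6} contains the accepting state 3.

Yes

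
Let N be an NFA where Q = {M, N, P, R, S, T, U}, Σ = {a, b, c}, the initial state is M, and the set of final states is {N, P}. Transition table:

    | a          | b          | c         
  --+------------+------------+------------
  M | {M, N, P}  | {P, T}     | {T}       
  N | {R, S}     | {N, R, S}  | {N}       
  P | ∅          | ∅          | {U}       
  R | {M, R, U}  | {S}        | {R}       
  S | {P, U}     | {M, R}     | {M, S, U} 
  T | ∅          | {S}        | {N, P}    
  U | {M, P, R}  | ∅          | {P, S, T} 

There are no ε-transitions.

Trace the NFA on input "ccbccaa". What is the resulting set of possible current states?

Start in {M}.
Read 'c': {M} → {T}.
Read 'c': {T} → {N, P}.
Read 'b': {N, P} → {N, R, S}.
Read 'c': {N, R, S} → {M, N, R, S, U}.
Read 'c': {M, N, R, S, U} → {M, N, P, R, S, T, U}.
Read 'a': {M, N, P, R, S, T, U} → {M, N, P, R, S, U}.
Read 'a': {M, N, P, R, S, U} → {M, N, P, R, S, U}.

{M, N, P, R, S, U}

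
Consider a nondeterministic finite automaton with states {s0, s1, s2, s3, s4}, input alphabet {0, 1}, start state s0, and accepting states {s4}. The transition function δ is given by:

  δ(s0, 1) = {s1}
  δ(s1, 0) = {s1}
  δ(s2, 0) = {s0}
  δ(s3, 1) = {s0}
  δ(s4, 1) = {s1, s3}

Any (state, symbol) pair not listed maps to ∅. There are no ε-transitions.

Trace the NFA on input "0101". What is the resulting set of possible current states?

∅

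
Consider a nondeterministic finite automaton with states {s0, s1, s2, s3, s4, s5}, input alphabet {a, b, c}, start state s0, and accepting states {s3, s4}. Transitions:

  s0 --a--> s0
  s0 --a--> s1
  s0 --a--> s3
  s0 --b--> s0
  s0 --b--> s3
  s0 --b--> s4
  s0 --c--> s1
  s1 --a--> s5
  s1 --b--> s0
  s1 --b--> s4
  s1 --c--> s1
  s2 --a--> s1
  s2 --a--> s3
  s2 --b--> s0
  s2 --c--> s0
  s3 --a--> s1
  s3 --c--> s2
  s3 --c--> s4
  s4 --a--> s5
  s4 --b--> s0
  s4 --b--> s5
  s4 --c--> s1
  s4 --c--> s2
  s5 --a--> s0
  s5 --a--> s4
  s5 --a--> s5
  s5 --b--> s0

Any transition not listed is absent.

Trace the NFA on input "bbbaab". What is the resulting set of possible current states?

{s0, s3, s4, s5}

Start in {s0}.
Read 'b': {s0} → {s0, s3, s4}.
Read 'b': {s0, s3, s4} → {s0, s3, s4, s5}.
Read 'b': {s0, s3, s4, s5} → {s0, s3, s4, s5}.
Read 'a': {s0, s3, s4, s5} → {s0, s1, s3, s4, s5}.
Read 'a': {s0, s1, s3, s4, s5} → {s0, s1, s3, s4, s5}.
Read 'b': {s0, s1, s3, s4, s5} → {s0, s3, s4, s5}.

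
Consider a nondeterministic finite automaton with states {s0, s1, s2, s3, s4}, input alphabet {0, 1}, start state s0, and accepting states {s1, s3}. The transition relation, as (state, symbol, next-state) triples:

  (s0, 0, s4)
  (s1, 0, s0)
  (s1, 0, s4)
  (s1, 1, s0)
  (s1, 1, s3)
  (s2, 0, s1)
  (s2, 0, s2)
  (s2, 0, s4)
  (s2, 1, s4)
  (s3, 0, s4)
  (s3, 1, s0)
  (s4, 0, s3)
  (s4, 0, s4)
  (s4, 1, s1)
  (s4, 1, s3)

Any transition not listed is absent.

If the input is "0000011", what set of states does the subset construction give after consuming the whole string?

Start in {s0}.
Read '0': {s0} → {s4}.
Read '0': {s4} → {s3, s4}.
Read '0': {s3, s4} → {s3, s4}.
Read '0': {s3, s4} → {s3, s4}.
Read '0': {s3, s4} → {s3, s4}.
Read '1': {s3, s4} → {s0, s1, s3}.
Read '1': {s0, s1, s3} → {s0, s3}.

{s0, s3}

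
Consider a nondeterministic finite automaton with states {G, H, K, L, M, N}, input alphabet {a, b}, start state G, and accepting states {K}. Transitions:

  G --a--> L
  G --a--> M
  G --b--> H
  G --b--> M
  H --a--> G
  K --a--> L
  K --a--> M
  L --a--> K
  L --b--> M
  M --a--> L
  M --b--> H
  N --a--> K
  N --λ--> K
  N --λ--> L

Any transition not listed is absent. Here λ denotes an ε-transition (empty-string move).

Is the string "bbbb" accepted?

Start in {G}.
Read 'b': G→{H, M}; now {H, M}.
Read 'b': H→∅, M→{H}; now {H}.
Read 'b': H→∅; now ∅.
The set is empty and remains empty for the remaining 1 symbol.
The final set ∅ contains no accepting state.

No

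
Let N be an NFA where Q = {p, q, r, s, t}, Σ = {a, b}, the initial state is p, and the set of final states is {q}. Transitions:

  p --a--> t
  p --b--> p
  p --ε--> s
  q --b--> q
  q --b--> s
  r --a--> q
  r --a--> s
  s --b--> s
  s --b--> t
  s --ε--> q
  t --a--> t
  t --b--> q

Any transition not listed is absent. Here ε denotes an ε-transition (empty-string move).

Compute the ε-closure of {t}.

{t}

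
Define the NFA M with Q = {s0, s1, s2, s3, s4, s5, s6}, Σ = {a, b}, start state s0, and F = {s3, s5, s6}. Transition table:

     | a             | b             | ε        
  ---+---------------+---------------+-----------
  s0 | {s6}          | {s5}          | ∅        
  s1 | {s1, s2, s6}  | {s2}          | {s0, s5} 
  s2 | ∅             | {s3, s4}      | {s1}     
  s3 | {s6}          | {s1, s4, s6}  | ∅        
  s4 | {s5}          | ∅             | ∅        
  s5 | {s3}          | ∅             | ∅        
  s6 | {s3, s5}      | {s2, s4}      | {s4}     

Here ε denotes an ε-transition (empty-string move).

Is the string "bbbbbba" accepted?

Start in {s0}.
Read 'b': s0→{s5}; now {s5}.
Read 'b': s5→∅; now ∅.
The set is empty and remains empty for the remaining 5 symbols.
The final set ∅ contains no accepting state.

No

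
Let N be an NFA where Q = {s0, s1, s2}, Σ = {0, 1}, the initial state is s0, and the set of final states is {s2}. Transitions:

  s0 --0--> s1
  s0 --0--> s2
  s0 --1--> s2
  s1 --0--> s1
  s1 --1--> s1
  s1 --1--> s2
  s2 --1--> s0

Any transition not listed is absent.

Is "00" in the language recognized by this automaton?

No

Start in {s0}.
Read '0': s0→{s1, s2}; now {s1, s2}.
Read '0': s1→{s1}, s2→∅; now {s1}.
The final set {s1} contains no accepting state.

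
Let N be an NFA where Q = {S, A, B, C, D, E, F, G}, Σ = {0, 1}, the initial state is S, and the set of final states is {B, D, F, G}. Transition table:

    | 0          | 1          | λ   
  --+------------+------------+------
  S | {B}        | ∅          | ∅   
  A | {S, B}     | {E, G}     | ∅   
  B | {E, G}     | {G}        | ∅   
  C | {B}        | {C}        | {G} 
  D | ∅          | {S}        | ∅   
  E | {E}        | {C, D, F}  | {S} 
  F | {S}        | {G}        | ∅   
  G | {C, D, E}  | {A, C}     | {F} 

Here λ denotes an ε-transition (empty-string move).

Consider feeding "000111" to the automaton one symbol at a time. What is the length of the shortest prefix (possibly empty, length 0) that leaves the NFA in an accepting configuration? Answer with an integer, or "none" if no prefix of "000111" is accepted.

1

Start in {S}.
Read '0': {S} → {B}.
None of the earlier sets intersect F, but {B} does.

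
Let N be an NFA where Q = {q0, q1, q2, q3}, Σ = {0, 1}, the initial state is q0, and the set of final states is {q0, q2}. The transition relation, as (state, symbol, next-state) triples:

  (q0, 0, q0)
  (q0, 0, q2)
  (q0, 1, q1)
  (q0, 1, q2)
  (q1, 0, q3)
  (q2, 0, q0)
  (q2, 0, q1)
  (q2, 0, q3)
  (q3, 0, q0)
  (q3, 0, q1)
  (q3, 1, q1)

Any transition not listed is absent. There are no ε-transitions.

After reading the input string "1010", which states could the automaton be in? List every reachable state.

{q0, q1, q3}

Start in {q0}.
Read '1': {q0} → {q1, q2}.
Read '0': {q1, q2} → {q0, q1, q3}.
Read '1': {q0, q1, q3} → {q1, q2}.
Read '0': {q1, q2} → {q0, q1, q3}.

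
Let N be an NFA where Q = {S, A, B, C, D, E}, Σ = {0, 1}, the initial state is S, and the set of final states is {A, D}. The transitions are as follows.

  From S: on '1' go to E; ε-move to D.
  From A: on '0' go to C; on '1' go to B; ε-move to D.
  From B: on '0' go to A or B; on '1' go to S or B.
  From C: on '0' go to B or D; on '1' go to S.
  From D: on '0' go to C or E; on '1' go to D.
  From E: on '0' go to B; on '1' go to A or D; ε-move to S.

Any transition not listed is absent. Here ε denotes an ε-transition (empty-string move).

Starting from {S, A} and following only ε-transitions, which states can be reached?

{S, A, D}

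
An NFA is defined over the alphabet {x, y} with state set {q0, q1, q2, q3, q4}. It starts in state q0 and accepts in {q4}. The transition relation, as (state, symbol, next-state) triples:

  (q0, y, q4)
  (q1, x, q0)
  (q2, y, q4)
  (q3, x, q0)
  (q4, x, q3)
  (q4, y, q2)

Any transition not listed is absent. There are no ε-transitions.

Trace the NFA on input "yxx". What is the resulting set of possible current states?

Start in {q0}.
Read 'y': {q0} → {q4}.
Read 'x': {q4} → {q3}.
Read 'x': {q3} → {q0}.

{q0}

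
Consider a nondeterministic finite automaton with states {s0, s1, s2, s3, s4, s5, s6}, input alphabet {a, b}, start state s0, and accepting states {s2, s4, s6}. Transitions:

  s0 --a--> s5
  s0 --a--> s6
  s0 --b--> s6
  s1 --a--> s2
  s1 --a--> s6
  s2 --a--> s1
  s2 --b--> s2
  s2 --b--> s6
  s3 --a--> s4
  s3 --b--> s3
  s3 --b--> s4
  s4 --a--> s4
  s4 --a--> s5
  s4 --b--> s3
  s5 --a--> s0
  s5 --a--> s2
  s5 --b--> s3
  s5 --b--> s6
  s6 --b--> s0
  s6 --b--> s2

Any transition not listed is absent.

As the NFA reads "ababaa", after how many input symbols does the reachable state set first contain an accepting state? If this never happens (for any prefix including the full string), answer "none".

1

Start in {s0}.
Read 'a': {s0} → {s5, s6}.
None of the earlier sets intersect F, but {s5, s6} does.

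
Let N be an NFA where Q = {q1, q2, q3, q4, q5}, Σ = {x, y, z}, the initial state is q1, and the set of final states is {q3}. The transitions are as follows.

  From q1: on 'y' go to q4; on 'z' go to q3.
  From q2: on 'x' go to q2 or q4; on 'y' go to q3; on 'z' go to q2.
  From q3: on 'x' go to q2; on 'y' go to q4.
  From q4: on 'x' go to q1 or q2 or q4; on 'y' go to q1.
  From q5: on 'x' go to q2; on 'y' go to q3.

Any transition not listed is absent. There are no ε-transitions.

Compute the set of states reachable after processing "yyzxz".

Start in {q1}.
Read 'y': {q1} → {q4}.
Read 'y': {q4} → {q1}.
Read 'z': {q1} → {q3}.
Read 'x': {q3} → {q2}.
Read 'z': {q2} → {q2}.

{q2}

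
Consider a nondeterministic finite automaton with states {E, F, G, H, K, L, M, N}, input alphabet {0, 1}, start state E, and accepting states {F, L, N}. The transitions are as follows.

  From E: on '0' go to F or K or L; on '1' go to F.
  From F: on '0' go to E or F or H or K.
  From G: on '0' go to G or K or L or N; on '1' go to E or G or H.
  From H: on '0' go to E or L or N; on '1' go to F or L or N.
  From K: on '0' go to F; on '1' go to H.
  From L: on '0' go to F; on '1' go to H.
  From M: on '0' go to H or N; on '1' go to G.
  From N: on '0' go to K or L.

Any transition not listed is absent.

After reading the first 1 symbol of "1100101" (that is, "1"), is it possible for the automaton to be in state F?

Start in {E}.
Read '1': {E} → {F}.
State F is in {F}.

Yes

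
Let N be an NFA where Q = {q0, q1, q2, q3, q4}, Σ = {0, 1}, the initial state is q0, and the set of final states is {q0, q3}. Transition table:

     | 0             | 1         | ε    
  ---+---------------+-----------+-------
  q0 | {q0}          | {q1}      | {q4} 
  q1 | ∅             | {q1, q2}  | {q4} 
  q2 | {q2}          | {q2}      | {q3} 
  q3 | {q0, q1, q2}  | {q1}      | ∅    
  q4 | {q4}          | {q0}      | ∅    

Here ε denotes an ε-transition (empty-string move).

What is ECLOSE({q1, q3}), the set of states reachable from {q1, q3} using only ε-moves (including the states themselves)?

{q1, q3, q4}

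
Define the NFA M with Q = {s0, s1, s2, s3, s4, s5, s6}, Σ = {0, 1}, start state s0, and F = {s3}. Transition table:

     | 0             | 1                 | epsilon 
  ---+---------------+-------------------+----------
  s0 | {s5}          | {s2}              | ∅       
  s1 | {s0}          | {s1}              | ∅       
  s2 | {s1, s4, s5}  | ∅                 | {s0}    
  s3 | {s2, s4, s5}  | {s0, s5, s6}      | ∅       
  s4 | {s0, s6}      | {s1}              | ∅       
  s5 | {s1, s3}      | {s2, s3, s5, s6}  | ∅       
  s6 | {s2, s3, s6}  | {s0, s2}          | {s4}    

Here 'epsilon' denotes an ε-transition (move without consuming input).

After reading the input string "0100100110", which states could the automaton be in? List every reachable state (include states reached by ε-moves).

Start in {s0}.
Read '0': s0→{s5}; now {s5}.
Read '1': s5→{s2, s3, s5, s6}; union {s2, s3, s5, s6}; ε-closure = {s0, s2, s3, s4, s5, s6}.
Read '0': s0→{s5}, s2→{s1, s4, s5}, s3→{s2, s4, s5}, s4→{s0, s6}, s5→{s1, s3}, s6→{s2, s3, s6}; now {s0, s1, s2, s3, s4, s5, s6}.
Read '0': s0→{s5}, s1→{s0}, s2→{s1, s4, s5}, s3→{s2, s4, s5}, s4→{s0, s6}, s5→{s1, s3}, s6→{s2, s3, s6}; now {s0, s1, s2, s3, s4, s5, s6}.
Read '1': s0→{s2}, s1→{s1}, s2→∅, s3→{s0, s5, s6}, s4→{s1}, s5→{s2, s3, s5, s6}, s6→{s0, s2}; union {s0, s1, s2, s3, s5, s6}; ε-closure = {s0, s1, s2, s3, s4, s5, s6}.
Read '0': s0→{s5}, s1→{s0}, s2→{s1, s4, s5}, s3→{s2, s4, s5}, s4→{s0, s6}, s5→{s1, s3}, s6→{s2, s3, s6}; now {s0, s1, s2, s3, s4, s5, s6}.
Read '0': s0→{s5}, s1→{s0}, s2→{s1, s4, s5}, s3→{s2, s4, s5}, s4→{s0, s6}, s5→{s1, s3}, s6→{s2, s3, s6}; now {s0, s1, s2, s3, s4, s5, s6}.
Read '1': s0→{s2}, s1→{s1}, s2→∅, s3→{s0, s5, s6}, s4→{s1}, s5→{s2, s3, s5, s6}, s6→{s0, s2}; union {s0, s1, s2, s3, s5, s6}; ε-closure = {s0, s1, s2, s3, s4, s5, s6}.
Read '1': s0→{s2}, s1→{s1}, s2→∅, s3→{s0, s5, s6}, s4→{s1}, s5→{s2, s3, s5, s6}, s6→{s0, s2}; union {s0, s1, s2, s3, s5, s6}; ε-closure = {s0, s1, s2, s3, s4, s5, s6}.
Read '0': s0→{s5}, s1→{s0}, s2→{s1, s4, s5}, s3→{s2, s4, s5}, s4→{s0, s6}, s5→{s1, s3}, s6→{s2, s3, s6}; now {s0, s1, s2, s3, s4, s5, s6}.

{s0, s1, s2, s3, s4, s5, s6}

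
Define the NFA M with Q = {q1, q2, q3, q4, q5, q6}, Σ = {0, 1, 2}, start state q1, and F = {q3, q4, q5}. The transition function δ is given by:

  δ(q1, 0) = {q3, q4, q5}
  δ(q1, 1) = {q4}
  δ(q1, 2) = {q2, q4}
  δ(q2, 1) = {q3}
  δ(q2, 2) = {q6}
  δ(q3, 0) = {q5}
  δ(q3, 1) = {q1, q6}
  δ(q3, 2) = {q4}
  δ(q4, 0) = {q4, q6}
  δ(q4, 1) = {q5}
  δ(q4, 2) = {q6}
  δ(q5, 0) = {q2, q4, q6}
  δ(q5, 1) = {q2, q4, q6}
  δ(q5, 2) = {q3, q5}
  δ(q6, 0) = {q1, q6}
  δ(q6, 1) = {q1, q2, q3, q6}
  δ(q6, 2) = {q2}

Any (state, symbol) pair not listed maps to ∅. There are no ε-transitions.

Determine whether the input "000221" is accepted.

Yes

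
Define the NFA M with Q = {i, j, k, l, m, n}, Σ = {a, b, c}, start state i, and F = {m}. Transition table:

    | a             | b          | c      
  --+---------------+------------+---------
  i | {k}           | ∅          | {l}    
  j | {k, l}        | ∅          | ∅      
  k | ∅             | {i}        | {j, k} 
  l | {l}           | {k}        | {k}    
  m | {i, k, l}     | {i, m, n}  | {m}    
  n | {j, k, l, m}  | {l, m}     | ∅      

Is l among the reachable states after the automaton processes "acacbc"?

Yes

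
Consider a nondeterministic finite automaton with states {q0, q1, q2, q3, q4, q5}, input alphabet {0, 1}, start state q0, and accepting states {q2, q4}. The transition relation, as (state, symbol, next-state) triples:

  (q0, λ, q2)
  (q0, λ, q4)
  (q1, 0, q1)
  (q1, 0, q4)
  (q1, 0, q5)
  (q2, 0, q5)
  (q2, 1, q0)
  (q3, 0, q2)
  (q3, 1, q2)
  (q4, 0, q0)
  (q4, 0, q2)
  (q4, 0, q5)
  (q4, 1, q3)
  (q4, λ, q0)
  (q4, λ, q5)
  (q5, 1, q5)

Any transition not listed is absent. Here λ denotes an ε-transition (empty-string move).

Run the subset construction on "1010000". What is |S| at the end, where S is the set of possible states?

Start: ε-closure({q0}) = {q0, q2, q4, q5}.
Read '1': q0→∅, q2→{q0}, q4→{q3}, q5→{q5}; union {q0, q3, q5}; ε-closure = {q0, q2, q3, q4, q5}.
Read '0': q0→∅, q2→{q5}, q3→{q2}, q4→{q0, q2, q5}, q5→∅; union {q0, q2, q5}; ε-closure = {q0, q2, q4, q5}.
Read '1': q0→∅, q2→{q0}, q4→{q3}, q5→{q5}; union {q0, q3, q5}; ε-closure = {q0, q2, q3, q4, q5}.
Read '0': q0→∅, q2→{q5}, q3→{q2}, q4→{q0, q2, q5}, q5→∅; union {q0, q2, q5}; ε-closure = {q0, q2, q4, q5}.
Read '0': q0→∅, q2→{q5}, q4→{q0, q2, q5}, q5→∅; union {q0, q2, q5}; ε-closure = {q0, q2, q4, q5}.
Read '0': q0→∅, q2→{q5}, q4→{q0, q2, q5}, q5→∅; union {q0, q2, q5}; ε-closure = {q0, q2, q4, q5}.
Read '0': q0→∅, q2→{q5}, q4→{q0, q2, q5}, q5→∅; union {q0, q2, q5}; ε-closure = {q0, q2, q4, q5}.
That set has 4 states.

4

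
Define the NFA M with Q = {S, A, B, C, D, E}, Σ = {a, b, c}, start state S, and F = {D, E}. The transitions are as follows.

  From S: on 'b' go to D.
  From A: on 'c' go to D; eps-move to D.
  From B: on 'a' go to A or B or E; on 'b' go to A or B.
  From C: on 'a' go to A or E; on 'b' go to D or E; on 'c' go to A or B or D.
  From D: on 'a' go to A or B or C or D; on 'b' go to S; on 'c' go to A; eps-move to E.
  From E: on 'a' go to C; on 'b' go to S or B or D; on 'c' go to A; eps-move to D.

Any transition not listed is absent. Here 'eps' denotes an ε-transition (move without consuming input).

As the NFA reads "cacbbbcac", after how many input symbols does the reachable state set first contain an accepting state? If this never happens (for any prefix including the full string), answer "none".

none

Start in {S}.
Read 'c': {S} → ∅.
The set is empty and remains empty for the remaining 8 symbols.
No reachable set along the way intersects F.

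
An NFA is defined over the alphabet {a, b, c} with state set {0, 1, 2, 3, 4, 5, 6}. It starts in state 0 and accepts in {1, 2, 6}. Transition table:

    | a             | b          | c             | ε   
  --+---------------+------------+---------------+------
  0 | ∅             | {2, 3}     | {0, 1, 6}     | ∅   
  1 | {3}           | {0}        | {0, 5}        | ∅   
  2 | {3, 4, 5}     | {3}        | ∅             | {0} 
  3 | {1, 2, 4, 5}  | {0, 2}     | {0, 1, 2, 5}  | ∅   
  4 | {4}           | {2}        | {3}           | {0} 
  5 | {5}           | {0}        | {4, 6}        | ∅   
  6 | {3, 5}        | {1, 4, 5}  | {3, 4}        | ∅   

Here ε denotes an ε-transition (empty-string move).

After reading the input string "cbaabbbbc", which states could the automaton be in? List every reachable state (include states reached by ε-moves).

{0, 1, 2, 5, 6}

Start in {0}.
Read 'c': {0} → {0, 1, 6}.
Read 'b': {0, 1, 6} → {0, 1, 2, 3, 4, 5}.
Read 'a': {0, 1, 2, 3, 4, 5} → {0, 1, 2, 3, 4, 5}.
Read 'a': {0, 1, 2, 3, 4, 5} → {0, 1, 2, 3, 4, 5}.
Read 'b': {0, 1, 2, 3, 4, 5} → {0, 2, 3}.
Read 'b': {0, 2, 3} → {0, 2, 3}.
Read 'b': {0, 2, 3} → {0, 2, 3}.
Read 'b': {0, 2, 3} → {0, 2, 3}.
Read 'c': {0, 2, 3} → {0, 1, 2, 5, 6}.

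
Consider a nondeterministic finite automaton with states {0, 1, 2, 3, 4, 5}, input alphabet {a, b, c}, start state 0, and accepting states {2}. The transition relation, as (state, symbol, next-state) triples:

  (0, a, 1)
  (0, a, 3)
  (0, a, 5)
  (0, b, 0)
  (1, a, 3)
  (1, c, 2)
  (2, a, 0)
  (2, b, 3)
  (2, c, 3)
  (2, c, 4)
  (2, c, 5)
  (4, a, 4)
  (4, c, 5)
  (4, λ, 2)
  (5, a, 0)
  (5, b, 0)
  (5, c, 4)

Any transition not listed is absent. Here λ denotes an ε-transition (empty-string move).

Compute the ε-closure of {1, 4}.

Begin with {1, 4}.
ε-move 4 → 2; add 2.

{1, 2, 4}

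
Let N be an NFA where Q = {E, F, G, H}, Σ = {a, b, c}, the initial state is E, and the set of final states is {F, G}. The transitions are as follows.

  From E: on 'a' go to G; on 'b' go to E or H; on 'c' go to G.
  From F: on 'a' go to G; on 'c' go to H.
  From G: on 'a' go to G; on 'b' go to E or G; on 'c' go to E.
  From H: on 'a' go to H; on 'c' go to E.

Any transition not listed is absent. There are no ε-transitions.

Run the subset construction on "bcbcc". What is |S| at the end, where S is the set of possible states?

2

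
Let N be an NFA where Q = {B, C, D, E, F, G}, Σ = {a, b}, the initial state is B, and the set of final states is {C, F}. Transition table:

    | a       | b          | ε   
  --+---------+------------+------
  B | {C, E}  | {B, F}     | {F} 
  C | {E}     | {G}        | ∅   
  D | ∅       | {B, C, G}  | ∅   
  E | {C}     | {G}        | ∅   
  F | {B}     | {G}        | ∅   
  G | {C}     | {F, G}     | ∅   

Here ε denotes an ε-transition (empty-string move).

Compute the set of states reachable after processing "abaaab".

{B, F, G}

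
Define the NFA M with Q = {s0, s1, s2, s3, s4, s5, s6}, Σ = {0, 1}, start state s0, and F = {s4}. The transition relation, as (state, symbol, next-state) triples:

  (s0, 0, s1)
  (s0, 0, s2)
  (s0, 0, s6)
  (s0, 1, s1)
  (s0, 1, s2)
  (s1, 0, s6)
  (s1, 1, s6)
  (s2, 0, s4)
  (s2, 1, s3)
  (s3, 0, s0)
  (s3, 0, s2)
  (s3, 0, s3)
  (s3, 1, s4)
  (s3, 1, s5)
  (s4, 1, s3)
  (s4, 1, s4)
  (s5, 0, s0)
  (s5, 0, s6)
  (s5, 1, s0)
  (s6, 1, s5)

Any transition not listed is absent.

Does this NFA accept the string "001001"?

Start in {s0}.
Read '0': {s0} → {s1, s2, s6}.
Read '0': {s1, s2, s6} → {s4, s6}.
Read '1': {s4, s6} → {s3, s4, s5}.
Read '0': {s3, s4, s5} → {s0, s2, s3, s6}.
Read '0': {s0, s2, s3, s6} → {s0, s1, s2, s3, s4, s6}.
Read '1': {s0, s1, s2, s3, s4, s6} → {s1, s2, s3, s4, s5, s6}.
The final set {s1, s2, s3, s4, s5, s6} contains the accepting state s4.

Yes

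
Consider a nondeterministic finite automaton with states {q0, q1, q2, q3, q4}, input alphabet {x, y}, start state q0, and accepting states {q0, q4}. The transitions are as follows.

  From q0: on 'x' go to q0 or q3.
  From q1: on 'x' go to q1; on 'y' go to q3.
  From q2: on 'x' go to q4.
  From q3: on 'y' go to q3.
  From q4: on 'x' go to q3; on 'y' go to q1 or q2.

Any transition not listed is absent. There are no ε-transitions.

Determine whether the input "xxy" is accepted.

Start in {q0}.
Read 'x': q0→{q0, q3}; now {q0, q3}.
Read 'x': q0→{q0, q3}, q3→∅; now {q0, q3}.
Read 'y': q0→∅, q3→{q3}; now {q3}.
The final set {q3} contains no accepting state.

No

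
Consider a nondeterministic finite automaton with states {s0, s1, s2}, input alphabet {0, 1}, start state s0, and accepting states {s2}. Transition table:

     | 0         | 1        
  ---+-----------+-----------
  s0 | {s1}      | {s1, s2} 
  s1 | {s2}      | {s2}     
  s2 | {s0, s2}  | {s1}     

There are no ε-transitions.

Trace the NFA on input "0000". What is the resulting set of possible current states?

Start in {s0}.
Read '0': {s0} → {s1}.
Read '0': {s1} → {s2}.
Read '0': {s2} → {s0, s2}.
Read '0': {s0, s2} → {s0, s1, s2}.

{s0, s1, s2}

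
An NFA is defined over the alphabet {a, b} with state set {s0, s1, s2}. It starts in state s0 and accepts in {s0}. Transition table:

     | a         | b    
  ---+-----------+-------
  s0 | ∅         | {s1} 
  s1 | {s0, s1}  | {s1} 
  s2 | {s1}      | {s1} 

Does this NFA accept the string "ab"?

No

Start in {s0}.
Read 'a': {s0} → ∅.
The set is empty and remains empty for the remaining 1 symbol.
The final set ∅ contains no accepting state.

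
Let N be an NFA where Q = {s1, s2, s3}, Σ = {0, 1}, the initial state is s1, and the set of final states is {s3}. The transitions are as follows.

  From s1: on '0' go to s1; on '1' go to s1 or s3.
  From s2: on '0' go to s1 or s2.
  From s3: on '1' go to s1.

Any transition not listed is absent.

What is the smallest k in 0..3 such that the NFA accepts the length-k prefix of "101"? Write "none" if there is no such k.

1

Start in {s1}.
Read '1': s1→{s1, s3}; now {s1, s3}.
None of the earlier sets intersect F, but {s1, s3} does.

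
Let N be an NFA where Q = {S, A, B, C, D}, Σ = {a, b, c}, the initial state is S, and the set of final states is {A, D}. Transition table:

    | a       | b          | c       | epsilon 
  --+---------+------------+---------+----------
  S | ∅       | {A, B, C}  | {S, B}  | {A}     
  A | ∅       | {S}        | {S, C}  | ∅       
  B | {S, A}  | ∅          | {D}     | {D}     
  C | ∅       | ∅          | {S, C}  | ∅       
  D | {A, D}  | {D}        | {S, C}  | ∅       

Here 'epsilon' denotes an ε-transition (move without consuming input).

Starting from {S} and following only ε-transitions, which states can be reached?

Begin with {S}.
ε-move S → A; add A.

{S, A}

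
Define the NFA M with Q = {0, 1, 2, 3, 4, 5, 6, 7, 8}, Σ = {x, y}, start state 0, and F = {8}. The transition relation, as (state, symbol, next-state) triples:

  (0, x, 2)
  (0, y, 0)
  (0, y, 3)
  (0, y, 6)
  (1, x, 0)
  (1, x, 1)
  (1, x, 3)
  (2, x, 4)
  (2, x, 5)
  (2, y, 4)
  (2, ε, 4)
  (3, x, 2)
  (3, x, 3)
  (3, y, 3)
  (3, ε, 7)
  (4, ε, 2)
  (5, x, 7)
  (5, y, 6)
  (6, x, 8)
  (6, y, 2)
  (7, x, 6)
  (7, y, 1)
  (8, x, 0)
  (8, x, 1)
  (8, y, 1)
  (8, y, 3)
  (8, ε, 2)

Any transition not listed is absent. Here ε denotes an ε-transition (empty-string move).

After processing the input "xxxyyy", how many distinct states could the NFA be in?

2

Start in {0}.
Read 'x': 0→{2}; union {2}; ε-closure = {2, 4}.
Read 'x': 2→{4, 5}, 4→∅; union {4, 5}; ε-closure = {2, 4, 5}.
Read 'x': 2→{4, 5}, 4→∅, 5→{7}; union {4, 5, 7}; ε-closure = {2, 4, 5, 7}.
Read 'y': 2→{4}, 4→∅, 5→{6}, 7→{1}; union {1, 4, 6}; ε-closure = {1, 2, 4, 6}.
Read 'y': 1→∅, 2→{4}, 4→∅, 6→{2}; now {2, 4}.
Read 'y': 2→{4}, 4→∅; union {4}; ε-closure = {2, 4}.
That set has 2 states.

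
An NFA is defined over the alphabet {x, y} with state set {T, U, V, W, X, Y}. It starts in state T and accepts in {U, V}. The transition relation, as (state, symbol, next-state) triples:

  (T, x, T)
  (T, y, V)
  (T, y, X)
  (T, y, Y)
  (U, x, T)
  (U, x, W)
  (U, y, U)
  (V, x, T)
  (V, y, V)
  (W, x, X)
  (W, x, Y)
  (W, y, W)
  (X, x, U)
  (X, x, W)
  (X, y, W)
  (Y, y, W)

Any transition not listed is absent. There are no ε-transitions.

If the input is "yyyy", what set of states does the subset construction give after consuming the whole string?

Start in {T}.
Read 'y': {T} → {V, X, Y}.
Read 'y': {V, X, Y} → {V, W}.
Read 'y': {V, W} → {V, W}.
Read 'y': {V, W} → {V, W}.

{V, W}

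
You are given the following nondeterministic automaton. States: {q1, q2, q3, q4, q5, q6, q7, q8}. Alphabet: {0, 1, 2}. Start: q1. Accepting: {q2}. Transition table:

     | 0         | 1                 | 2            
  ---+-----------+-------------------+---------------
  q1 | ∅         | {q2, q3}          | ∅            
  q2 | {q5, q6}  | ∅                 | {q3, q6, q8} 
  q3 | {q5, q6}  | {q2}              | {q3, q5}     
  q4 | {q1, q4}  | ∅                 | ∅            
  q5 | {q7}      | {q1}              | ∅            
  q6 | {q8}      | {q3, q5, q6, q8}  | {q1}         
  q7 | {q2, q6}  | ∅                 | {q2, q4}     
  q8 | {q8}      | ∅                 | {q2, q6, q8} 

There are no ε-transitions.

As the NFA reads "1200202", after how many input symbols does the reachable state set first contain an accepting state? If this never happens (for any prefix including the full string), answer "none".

1

Start in {q1}.
Read '1': q1→{q2, q3}; now {q2, q3}.
None of the earlier sets intersect F, but {q2, q3} does.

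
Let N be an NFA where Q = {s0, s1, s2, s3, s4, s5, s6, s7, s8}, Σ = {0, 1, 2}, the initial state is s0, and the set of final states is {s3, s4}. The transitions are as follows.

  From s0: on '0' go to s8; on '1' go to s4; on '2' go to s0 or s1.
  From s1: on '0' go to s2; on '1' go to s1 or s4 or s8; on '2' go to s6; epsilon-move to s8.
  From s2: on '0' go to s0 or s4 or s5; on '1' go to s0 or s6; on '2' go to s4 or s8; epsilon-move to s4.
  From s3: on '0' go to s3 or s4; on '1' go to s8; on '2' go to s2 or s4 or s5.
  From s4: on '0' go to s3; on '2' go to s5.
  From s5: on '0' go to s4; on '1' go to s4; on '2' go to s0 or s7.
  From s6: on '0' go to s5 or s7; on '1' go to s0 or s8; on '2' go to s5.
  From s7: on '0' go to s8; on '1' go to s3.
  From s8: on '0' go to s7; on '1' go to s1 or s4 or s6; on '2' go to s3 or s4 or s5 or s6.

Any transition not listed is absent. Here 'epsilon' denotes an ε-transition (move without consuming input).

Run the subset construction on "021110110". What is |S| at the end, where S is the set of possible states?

6

Start in {s0}.
Read '0': s0→{s8}; now {s8}.
Read '2': s8→{s3, s4, s5, s6}; now {s3, s4, s5, s6}.
Read '1': s3→{s8}, s4→∅, s5→{s4}, s6→{s0, s8}; now {s0, s4, s8}.
Read '1': s0→{s4}, s4→∅, s8→{s1, s4, s6}; union {s1, s4, s6}; ε-closure = {s1, s4, s6, s8}.
Read '1': s1→{s1, s4, s8}, s4→∅, s6→{s0, s8}, s8→{s1, s4, s6}; now {s0, s1, s4, s6, s8}.
Read '0': s0→{s8}, s1→{s2}, s4→{s3}, s6→{s5, s7}, s8→{s7}; union {s2, s3, s5, s7, s8}; ε-closure = {s2, s3, s4, s5, s7, s8}.
Read '1': s2→{s0, s6}, s3→{s8}, s4→∅, s5→{s4}, s7→{s3}, s8→{s1, s4, s6}; now {s0, s1, s3, s4, s6, s8}.
Read '1': s0→{s4}, s1→{s1, s4, s8}, s3→{s8}, s4→∅, s6→{s0, s8}, s8→{s1, s4, s6}; now {s0, s1, s4, s6, s8}.
Read '0': s0→{s8}, s1→{s2}, s4→{s3}, s6→{s5, s7}, s8→{s7}; union {s2, s3, s5, s7, s8}; ε-closure = {s2, s3, s4, s5, s7, s8}.
That set has 6 states.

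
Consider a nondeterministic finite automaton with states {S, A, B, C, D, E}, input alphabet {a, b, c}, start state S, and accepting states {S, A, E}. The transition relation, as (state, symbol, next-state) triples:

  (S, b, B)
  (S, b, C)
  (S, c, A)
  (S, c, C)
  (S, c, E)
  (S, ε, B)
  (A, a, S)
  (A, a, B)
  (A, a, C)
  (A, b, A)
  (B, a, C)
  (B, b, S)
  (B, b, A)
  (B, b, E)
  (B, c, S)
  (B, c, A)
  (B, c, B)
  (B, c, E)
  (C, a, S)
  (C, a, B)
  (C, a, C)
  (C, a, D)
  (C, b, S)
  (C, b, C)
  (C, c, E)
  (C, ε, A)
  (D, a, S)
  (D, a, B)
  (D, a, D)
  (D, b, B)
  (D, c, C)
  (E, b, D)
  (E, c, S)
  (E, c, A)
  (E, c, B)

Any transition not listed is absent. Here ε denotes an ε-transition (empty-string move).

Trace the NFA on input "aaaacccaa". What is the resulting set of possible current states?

{S, A, B, C, D}

Start: ε-closure({S}) = {S, B}.
Read 'a': {S, B} → {A, C}.
Read 'a': {A, C} → {S, A, B, C, D}.
Read 'a': {S, A, B, C, D} → {S, A, B, C, D}.
Read 'a': {S, A, B, C, D} → {S, A, B, C, D}.
Read 'c': {S, A, B, C, D} → {S, A, B, C, E}.
Read 'c': {S, A, B, C, E} → {S, A, B, C, E}.
Read 'c': {S, A, B, C, E} → {S, A, B, C, E}.
Read 'a': {S, A, B, C, E} → {S, A, B, C, D}.
Read 'a': {S, A, B, C, D} → {S, A, B, C, D}.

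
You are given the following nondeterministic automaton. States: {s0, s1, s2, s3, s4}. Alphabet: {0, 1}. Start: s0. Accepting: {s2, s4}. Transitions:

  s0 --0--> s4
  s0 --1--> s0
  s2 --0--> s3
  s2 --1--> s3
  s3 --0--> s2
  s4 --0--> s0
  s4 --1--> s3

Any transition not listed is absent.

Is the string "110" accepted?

Yes

Start in {s0}.
Read '1': {s0} → {s0}.
Read '1': {s0} → {s0}.
Read '0': {s0} → {s4}.
The final set {s4} contains the accepting state s4.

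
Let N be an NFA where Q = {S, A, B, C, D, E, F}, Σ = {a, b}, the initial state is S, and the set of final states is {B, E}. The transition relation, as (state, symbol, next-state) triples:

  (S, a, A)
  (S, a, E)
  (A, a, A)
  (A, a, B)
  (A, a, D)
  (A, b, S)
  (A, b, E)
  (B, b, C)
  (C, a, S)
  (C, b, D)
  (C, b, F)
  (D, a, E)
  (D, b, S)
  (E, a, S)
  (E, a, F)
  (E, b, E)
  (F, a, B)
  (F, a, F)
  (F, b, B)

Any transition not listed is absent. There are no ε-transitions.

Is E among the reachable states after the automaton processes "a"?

Yes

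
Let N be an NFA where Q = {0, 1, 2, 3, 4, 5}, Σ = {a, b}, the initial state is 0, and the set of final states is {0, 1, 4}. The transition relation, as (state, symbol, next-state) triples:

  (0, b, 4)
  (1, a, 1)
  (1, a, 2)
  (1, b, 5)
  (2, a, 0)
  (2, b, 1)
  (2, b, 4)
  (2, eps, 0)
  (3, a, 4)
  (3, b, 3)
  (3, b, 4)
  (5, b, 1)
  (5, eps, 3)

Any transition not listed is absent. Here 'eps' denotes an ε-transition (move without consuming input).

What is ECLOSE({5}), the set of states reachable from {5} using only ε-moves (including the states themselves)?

{3, 5}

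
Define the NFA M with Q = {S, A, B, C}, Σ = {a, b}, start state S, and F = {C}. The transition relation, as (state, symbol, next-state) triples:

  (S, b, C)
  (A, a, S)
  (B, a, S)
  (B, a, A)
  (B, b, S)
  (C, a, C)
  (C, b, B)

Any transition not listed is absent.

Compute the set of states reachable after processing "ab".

∅

Start in {S}.
Read 'a': {S} → ∅.
The set is empty and remains empty for the remaining 1 symbol.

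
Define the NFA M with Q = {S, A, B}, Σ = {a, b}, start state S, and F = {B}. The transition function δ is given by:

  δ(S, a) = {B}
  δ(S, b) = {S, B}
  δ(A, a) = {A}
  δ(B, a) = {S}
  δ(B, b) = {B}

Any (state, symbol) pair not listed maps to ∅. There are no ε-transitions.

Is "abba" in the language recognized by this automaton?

No

Start in {S}.
Read 'a': {S} → {B}.
Read 'b': {B} → {B}.
Read 'b': {B} → {B}.
Read 'a': {B} → {S}.
The final set {S} contains no accepting state.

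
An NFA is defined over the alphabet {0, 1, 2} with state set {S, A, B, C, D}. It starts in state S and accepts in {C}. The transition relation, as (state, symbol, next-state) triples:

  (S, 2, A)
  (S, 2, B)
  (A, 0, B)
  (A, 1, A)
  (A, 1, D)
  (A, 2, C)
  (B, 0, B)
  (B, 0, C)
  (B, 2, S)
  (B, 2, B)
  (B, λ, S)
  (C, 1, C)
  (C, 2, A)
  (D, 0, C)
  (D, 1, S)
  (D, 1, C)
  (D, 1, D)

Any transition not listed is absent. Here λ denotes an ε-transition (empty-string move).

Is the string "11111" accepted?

No

Start in {S}.
Read '1': S→∅; now ∅.
The set is empty and remains empty for the remaining 4 symbols.
The final set ∅ contains no accepting state.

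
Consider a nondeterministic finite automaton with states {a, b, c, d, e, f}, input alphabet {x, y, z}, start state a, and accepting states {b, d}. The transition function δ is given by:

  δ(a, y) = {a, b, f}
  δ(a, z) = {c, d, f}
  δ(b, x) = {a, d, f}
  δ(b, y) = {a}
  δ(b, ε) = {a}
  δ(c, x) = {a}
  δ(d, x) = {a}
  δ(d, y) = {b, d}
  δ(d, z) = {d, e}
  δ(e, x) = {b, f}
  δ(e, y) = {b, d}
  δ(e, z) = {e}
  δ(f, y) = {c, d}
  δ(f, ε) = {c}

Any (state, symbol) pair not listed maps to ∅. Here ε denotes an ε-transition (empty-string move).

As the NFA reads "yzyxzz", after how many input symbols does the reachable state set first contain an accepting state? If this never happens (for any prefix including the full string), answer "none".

Start in {a}.
Read 'y': {a} → {a, b, c, f}.
None of the earlier sets intersect F, but {a, b, c, f} does.

1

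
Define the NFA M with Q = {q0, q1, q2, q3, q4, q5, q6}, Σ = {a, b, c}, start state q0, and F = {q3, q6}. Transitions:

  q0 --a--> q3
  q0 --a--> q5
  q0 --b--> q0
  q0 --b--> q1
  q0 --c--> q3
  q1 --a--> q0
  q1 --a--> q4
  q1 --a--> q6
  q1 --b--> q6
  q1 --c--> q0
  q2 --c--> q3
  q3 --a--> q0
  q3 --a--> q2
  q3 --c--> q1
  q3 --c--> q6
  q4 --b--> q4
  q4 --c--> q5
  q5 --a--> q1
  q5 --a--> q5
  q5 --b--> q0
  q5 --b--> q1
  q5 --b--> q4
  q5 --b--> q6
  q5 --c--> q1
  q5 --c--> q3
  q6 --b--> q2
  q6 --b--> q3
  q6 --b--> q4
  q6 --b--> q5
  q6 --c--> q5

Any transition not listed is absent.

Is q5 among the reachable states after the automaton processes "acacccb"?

Yes

Start in {q0}.
Read 'a': {q0} → {q3, q5}.
Read 'c': {q3, q5} → {q1, q3, q6}.
Read 'a': {q1, q3, q6} → {q0, q2, q4, q6}.
Read 'c': {q0, q2, q4, q6} → {q3, q5}.
Read 'c': {q3, q5} → {q1, q3, q6}.
Read 'c': {q1, q3, q6} → {q0, q1, q5, q6}.
Read 'b': {q0, q1, q5, q6} → {q0, q1, q2, q3, q4, q5, q6}.
State q5 is in {q0, q1, q2, q3, q4, q5, q6}.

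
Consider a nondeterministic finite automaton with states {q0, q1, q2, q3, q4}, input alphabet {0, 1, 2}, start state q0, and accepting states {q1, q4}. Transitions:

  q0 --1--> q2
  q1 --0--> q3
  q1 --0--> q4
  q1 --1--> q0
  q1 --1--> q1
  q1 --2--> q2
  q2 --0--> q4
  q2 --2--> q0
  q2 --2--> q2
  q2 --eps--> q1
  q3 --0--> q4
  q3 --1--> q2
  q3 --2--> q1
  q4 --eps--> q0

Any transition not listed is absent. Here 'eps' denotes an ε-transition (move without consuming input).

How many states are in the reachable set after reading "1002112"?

0

Start in {q0}.
Read '1': {q0} → {q1, q2}.
Read '0': {q1, q2} → {q0, q3, q4}.
Read '0': {q0, q3, q4} → {q0, q4}.
Read '2': {q0, q4} → ∅.
The set is empty and remains empty for the remaining 3 symbols.
That set has 0 states.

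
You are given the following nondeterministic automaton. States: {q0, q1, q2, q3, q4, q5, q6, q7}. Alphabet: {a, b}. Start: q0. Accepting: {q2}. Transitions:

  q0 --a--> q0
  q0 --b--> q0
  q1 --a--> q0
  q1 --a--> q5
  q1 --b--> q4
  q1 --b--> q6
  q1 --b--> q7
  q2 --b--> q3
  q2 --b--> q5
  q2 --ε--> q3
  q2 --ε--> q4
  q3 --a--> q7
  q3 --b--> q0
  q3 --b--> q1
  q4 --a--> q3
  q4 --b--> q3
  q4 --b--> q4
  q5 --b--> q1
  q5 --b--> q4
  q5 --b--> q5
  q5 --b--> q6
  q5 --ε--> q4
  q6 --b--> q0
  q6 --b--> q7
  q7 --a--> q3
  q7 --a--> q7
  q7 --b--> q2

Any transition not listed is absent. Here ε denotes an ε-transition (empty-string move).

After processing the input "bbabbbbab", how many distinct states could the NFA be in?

Start in {q0}.
Read 'b': q0→{q0}; now {q0}.
Read 'b': q0→{q0}; now {q0}.
Read 'a': q0→{q0}; now {q0}.
Read 'b': q0→{q0}; now {q0}.
Read 'b': q0→{q0}; now {q0}.
Read 'b': q0→{q0}; now {q0}.
Read 'b': q0→{q0}; now {q0}.
Read 'a': q0→{q0}; now {q0}.
Read 'b': q0→{q0}; now {q0}.
That set has 1 state.

1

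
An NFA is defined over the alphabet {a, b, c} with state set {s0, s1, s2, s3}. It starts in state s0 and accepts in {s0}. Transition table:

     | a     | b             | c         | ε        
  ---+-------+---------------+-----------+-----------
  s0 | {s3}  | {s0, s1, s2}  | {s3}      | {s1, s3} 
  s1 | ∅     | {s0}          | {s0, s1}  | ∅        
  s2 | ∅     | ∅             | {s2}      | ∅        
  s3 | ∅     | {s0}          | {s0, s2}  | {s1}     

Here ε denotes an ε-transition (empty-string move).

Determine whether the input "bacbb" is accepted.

Start: ε-closure({s0}) = {s0, s1, s3}.
Read 'b': {s0, s1, s3} → {s0, s1, s2, s3}.
Read 'a': {s0, s1, s2, s3} → {s1, s3}.
Read 'c': {s1, s3} → {s0, s1, s2, s3}.
Read 'b': {s0, s1, s2, s3} → {s0, s1, s2, s3}.
Read 'b': {s0, s1, s2, s3} → {s0, s1, s2, s3}.
The final set {s0, s1, s2, s3} contains the accepting state s0.

Yes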